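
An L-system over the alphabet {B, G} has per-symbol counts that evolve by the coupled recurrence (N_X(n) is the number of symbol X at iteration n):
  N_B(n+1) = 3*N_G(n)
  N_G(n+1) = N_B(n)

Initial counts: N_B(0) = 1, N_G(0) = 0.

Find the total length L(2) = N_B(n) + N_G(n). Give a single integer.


Step 0: N_B=1, N_G=0, L=1
Step 1: N_B=0, N_G=1, L=1
Step 2: N_B=3, N_G=0, L=3

Answer: 3


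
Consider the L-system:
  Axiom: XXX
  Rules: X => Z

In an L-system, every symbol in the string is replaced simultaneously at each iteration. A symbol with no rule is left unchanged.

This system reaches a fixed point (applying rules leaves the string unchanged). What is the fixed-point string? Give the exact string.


Step 0: XXX
Step 1: ZZZ
Step 2: ZZZ  (unchanged — fixed point at step 1)

Answer: ZZZ


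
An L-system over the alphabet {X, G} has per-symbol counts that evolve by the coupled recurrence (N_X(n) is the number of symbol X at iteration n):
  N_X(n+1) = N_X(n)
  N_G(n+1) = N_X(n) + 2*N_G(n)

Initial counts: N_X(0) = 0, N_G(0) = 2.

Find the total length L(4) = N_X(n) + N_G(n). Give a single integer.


Answer: 32

Derivation:
Step 0: N_X=0, N_G=2, L=2
Step 1: N_X=0, N_G=4, L=4
Step 2: N_X=0, N_G=8, L=8
Step 3: N_X=0, N_G=16, L=16
Step 4: N_X=0, N_G=32, L=32


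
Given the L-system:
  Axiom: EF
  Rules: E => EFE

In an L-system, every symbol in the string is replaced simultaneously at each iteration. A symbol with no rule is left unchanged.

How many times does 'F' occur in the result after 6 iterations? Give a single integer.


Answer: 64

Derivation:
Step 0: EF  (1 'F')
Step 1: EFEF  (2 'F')
Step 2: EFEFEFEF  (4 'F')
Step 3: EFEFEFEFEFEFEFEF  (8 'F')
Step 4: EFEFEFEFEFEFEFEFEFEFEFEFEFEFEFEF  (16 'F')
Step 5: EFEFEFEFEFEFEFEFEFEFEFEFEFEFEFEFEFEFEFEFEFEFEFEFEFEFEFEFEFEFEFEF  (32 'F')
Step 6: EFEFEFEFEFEFEFEFEFEFEFEFEFEFEFEFEFEFEFEFEFEFEFEFEFEFEFEFEFEFEFEFEFEFEFEFEFEFEFEFEFEFEFEFEFEFEFEFEFEFEFEFEFEFEFEFEFEFEFEFEFEFEFEF  (64 'F')


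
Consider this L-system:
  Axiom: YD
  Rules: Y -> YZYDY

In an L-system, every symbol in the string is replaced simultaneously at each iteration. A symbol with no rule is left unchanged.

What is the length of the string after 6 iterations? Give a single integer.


Step 0: length = 2
Step 1: length = 6
Step 2: length = 18
Step 3: length = 54
Step 4: length = 162
Step 5: length = 486
Step 6: length = 1458

Answer: 1458


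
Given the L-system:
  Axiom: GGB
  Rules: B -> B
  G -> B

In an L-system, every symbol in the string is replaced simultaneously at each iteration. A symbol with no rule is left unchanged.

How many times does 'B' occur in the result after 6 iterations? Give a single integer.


Step 0: GGB  (1 'B')
Step 1: BBB  (3 'B')
Step 2: BBB  (3 'B')
Step 3: BBB  (3 'B')
Step 4: BBB  (3 'B')
Step 5: BBB  (3 'B')
Step 6: BBB  (3 'B')

Answer: 3


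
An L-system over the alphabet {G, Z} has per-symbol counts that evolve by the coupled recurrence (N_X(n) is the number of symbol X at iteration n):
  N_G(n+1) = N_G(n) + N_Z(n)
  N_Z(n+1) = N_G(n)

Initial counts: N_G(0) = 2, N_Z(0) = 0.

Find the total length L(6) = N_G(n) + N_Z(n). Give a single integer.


Step 0: N_G=2, N_Z=0, L=2
Step 1: N_G=2, N_Z=2, L=4
Step 2: N_G=4, N_Z=2, L=6
Step 3: N_G=6, N_Z=4, L=10
Step 4: N_G=10, N_Z=6, L=16
Step 5: N_G=16, N_Z=10, L=26
Step 6: N_G=26, N_Z=16, L=42

Answer: 42


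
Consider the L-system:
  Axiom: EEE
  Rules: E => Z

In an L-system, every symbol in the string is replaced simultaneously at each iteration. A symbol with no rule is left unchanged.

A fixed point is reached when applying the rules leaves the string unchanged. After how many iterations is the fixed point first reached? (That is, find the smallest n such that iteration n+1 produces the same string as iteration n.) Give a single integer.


Step 0: EEE
Step 1: ZZZ
Step 2: ZZZ  (unchanged — fixed point at step 1)

Answer: 1


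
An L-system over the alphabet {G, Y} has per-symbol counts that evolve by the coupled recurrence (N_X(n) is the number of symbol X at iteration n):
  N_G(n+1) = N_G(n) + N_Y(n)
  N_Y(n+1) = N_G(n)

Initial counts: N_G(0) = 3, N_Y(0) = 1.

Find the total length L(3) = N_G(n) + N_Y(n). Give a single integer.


Step 0: N_G=3, N_Y=1, L=4
Step 1: N_G=4, N_Y=3, L=7
Step 2: N_G=7, N_Y=4, L=11
Step 3: N_G=11, N_Y=7, L=18

Answer: 18


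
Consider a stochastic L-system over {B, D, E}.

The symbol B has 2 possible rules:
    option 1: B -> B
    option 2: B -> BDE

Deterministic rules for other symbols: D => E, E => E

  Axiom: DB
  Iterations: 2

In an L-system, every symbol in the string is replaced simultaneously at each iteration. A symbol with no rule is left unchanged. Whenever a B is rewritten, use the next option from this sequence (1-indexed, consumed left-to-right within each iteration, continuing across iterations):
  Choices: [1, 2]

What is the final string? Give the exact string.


Answer: EBDE

Derivation:
Step 0: DB
Step 1: EB  (used choices [1])
Step 2: EBDE  (used choices [2])


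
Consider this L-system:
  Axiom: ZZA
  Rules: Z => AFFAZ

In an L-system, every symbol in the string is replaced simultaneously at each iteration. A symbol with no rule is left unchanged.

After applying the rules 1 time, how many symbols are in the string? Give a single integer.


Step 0: length = 3
Step 1: length = 11

Answer: 11


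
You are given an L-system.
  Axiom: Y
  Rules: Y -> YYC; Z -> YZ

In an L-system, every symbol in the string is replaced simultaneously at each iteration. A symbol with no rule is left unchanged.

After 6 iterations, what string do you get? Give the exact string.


Answer: YYCYYCCYYCYYCCCYYCYYCCYYCYYCCCCYYCYYCCYYCYYCCCYYCYYCCYYCYYCCCCCYYCYYCCYYCYYCCCYYCYYCCYYCYYCCCCYYCYYCCYYCYYCCCYYCYYCCYYCYYCCCCCC

Derivation:
Step 0: Y
Step 1: YYC
Step 2: YYCYYCC
Step 3: YYCYYCCYYCYYCCC
Step 4: YYCYYCCYYCYYCCCYYCYYCCYYCYYCCCC
Step 5: YYCYYCCYYCYYCCCYYCYYCCYYCYYCCCCYYCYYCCYYCYYCCCYYCYYCCYYCYYCCCCC
Step 6: YYCYYCCYYCYYCCCYYCYYCCYYCYYCCCCYYCYYCCYYCYYCCCYYCYYCCYYCYYCCCCCYYCYYCCYYCYYCCCYYCYYCCYYCYYCCCCYYCYYCCYYCYYCCCYYCYYCCYYCYYCCCCCC


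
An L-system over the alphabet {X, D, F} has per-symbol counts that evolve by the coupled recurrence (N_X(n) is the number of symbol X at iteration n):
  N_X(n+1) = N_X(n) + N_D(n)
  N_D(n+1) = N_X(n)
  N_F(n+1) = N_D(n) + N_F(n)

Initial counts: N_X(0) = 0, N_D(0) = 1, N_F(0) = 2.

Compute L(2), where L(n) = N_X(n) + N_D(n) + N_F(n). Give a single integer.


Step 0: N_X=0, N_D=1, N_F=2, L=3
Step 1: N_X=1, N_D=0, N_F=3, L=4
Step 2: N_X=1, N_D=1, N_F=3, L=5

Answer: 5


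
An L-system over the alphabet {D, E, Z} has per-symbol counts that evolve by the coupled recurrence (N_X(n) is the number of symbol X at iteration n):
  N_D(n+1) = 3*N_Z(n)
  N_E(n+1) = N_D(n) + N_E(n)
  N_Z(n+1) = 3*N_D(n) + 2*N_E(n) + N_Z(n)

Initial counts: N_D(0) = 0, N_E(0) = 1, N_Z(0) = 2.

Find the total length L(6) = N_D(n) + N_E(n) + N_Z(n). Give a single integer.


Answer: 9579

Derivation:
Step 0: N_D=0, N_E=1, N_Z=2, L=3
Step 1: N_D=6, N_E=1, N_Z=4, L=11
Step 2: N_D=12, N_E=7, N_Z=24, L=43
Step 3: N_D=72, N_E=19, N_Z=74, L=165
Step 4: N_D=222, N_E=91, N_Z=328, L=641
Step 5: N_D=984, N_E=313, N_Z=1176, L=2473
Step 6: N_D=3528, N_E=1297, N_Z=4754, L=9579


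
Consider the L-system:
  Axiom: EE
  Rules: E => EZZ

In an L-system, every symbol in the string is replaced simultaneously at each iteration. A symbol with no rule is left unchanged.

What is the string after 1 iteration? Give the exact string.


Step 0: EE
Step 1: EZZEZZ

Answer: EZZEZZ


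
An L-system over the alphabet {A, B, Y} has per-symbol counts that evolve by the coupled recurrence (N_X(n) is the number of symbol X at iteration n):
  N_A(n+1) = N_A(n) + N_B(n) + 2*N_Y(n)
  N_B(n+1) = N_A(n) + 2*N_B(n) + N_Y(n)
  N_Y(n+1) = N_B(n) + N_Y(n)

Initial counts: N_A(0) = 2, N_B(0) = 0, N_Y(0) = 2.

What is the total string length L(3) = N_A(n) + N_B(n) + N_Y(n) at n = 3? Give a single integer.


Step 0: N_A=2, N_B=0, N_Y=2, L=4
Step 1: N_A=6, N_B=4, N_Y=2, L=12
Step 2: N_A=14, N_B=16, N_Y=6, L=36
Step 3: N_A=42, N_B=52, N_Y=22, L=116

Answer: 116


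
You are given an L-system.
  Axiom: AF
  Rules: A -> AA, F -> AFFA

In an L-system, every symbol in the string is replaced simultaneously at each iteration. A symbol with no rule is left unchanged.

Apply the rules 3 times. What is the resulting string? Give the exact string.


Answer: AAAAAAAAAAAAAAAFFAAFFAAAAAAFFAAFFAAAAAAA

Derivation:
Step 0: AF
Step 1: AAAFFA
Step 2: AAAAAAAFFAAFFAAA
Step 3: AAAAAAAAAAAAAAAFFAAFFAAAAAAFFAAFFAAAAAAA


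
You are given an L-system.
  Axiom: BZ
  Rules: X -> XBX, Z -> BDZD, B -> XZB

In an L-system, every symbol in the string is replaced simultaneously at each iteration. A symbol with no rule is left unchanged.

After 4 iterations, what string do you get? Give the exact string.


Step 0: BZ
Step 1: XZBBDZD
Step 2: XBXBDZDXZBXZBDBDZDD
Step 3: XBXXZBXBXXZBDBDZDDXBXBDZDXZBXBXBDZDXZBDXZBDBDZDDD
Step 4: XBXXZBXBXXBXBDZDXZBXBXXZBXBXXBXBDZDXZBDXZBDBDZDDDXBXXZBXBXXZBDBDZDDXBXBDZDXZBXBXXZBXBXXZBDBDZDDXBXBDZDXZBDXBXBDZDXZBDXZBDBDZDDDD

Answer: XBXXZBXBXXBXBDZDXZBXBXXZBXBXXBXBDZDXZBDXZBDBDZDDDXBXXZBXBXXZBDBDZDDXBXBDZDXZBXBXXZBXBXXZBDBDZDDXBXBDZDXZBDXBXBDZDXZBDXZBDBDZDDDD


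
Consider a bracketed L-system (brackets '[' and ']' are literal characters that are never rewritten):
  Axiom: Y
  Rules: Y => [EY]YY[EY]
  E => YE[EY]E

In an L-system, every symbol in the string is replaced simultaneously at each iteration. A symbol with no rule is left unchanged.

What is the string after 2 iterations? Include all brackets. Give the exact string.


Answer: [YE[EY]E[EY]YY[EY]][EY]YY[EY][EY]YY[EY][YE[EY]E[EY]YY[EY]]

Derivation:
Step 0: Y
Step 1: [EY]YY[EY]
Step 2: [YE[EY]E[EY]YY[EY]][EY]YY[EY][EY]YY[EY][YE[EY]E[EY]YY[EY]]


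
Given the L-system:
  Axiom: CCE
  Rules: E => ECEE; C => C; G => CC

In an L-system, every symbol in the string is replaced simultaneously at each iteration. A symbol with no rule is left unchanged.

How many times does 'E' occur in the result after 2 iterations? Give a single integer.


Answer: 9

Derivation:
Step 0: CCE  (1 'E')
Step 1: CCECEE  (3 'E')
Step 2: CCECEECECEEECEE  (9 'E')


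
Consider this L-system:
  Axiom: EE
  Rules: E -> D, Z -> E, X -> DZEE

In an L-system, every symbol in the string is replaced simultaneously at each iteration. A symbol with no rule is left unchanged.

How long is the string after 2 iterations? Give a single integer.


Step 0: length = 2
Step 1: length = 2
Step 2: length = 2

Answer: 2


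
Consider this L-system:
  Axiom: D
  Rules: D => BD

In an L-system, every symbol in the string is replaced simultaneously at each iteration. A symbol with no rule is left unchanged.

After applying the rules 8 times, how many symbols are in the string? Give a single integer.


Step 0: length = 1
Step 1: length = 2
Step 2: length = 3
Step 3: length = 4
Step 4: length = 5
Step 5: length = 6
Step 6: length = 7
Step 7: length = 8
Step 8: length = 9

Answer: 9


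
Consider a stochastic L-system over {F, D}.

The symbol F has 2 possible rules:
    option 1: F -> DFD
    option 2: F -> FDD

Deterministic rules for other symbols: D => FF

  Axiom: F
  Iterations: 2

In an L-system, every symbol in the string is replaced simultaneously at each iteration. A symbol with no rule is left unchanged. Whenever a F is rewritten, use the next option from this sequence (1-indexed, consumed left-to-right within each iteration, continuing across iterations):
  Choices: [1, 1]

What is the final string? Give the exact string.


Answer: FFDFDFF

Derivation:
Step 0: F
Step 1: DFD  (used choices [1])
Step 2: FFDFDFF  (used choices [1])


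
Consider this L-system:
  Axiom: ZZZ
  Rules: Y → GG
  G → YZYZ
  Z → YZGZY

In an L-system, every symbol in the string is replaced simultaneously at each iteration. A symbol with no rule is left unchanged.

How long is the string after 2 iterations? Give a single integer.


Step 0: length = 3
Step 1: length = 15
Step 2: length = 54

Answer: 54


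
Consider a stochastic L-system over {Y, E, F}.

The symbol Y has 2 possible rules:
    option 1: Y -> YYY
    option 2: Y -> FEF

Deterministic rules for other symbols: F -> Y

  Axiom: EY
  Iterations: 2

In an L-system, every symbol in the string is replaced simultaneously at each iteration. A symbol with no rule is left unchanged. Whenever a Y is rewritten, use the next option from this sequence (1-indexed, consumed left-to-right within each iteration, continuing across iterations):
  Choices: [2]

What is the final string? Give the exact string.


Step 0: EY
Step 1: EFEF  (used choices [2])
Step 2: EYEY  (used choices [])

Answer: EYEY


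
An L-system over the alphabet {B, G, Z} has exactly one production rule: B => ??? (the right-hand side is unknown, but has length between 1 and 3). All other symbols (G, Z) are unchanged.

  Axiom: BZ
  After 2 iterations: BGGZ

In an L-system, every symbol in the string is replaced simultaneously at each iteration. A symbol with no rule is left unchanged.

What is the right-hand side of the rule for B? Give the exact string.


Trying B => BG:
  Step 0: BZ
  Step 1: BGZ
  Step 2: BGGZ
Matches the given result.

Answer: BG


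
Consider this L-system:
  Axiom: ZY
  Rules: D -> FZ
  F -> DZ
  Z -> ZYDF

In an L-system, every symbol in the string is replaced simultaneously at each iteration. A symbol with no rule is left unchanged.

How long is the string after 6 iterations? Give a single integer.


Answer: 310

Derivation:
Step 0: length = 2
Step 1: length = 5
Step 2: length = 10
Step 3: length = 23
Step 4: length = 54
Step 5: length = 129
Step 6: length = 310


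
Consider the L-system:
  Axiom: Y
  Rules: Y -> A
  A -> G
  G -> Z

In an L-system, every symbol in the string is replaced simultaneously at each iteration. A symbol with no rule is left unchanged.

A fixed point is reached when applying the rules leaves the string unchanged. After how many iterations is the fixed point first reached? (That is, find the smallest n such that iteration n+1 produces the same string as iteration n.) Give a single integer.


Step 0: Y
Step 1: A
Step 2: G
Step 3: Z
Step 4: Z  (unchanged — fixed point at step 3)

Answer: 3


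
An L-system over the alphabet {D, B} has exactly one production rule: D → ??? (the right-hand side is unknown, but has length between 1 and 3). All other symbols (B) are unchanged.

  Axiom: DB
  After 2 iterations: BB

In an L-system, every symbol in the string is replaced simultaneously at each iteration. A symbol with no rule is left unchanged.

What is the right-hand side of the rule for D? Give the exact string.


Answer: B

Derivation:
Trying D → B:
  Step 0: DB
  Step 1: BB
  Step 2: BB
Matches the given result.


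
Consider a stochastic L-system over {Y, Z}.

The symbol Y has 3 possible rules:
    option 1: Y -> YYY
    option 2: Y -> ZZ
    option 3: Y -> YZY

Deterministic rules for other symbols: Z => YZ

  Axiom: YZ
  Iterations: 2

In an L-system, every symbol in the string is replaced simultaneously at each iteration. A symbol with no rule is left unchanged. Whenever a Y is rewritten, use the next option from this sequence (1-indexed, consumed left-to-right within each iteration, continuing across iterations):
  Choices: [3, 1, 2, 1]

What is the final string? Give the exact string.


Step 0: YZ
Step 1: YZYYZ  (used choices [3])
Step 2: YYYYZZZYYYYZ  (used choices [1, 2, 1])

Answer: YYYYZZZYYYYZ


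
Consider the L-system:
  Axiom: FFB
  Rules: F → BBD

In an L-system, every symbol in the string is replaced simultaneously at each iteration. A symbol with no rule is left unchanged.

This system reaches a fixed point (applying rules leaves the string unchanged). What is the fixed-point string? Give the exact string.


Answer: BBDBBDB

Derivation:
Step 0: FFB
Step 1: BBDBBDB
Step 2: BBDBBDB  (unchanged — fixed point at step 1)


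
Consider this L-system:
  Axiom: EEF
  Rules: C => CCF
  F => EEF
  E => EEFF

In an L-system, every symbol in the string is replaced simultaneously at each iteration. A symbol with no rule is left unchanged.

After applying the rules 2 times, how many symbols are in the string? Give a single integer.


Step 0: length = 3
Step 1: length = 11
Step 2: length = 39

Answer: 39


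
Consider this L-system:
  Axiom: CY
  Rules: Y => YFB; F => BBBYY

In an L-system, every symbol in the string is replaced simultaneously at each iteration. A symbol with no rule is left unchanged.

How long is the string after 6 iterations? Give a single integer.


Step 0: length = 2
Step 1: length = 4
Step 2: length = 10
Step 3: length = 20
Step 4: length = 42
Step 5: length = 84
Step 6: length = 170

Answer: 170


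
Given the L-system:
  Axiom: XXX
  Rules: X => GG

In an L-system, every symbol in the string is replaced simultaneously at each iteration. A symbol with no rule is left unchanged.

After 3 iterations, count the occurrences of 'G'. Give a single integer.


Answer: 6

Derivation:
Step 0: XXX  (0 'G')
Step 1: GGGGGG  (6 'G')
Step 2: GGGGGG  (6 'G')
Step 3: GGGGGG  (6 'G')


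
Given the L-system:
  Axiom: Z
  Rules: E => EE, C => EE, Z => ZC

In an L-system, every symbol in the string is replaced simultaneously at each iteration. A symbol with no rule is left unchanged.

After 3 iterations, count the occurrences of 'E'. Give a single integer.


Step 0: Z  (0 'E')
Step 1: ZC  (0 'E')
Step 2: ZCEE  (2 'E')
Step 3: ZCEEEEEE  (6 'E')

Answer: 6


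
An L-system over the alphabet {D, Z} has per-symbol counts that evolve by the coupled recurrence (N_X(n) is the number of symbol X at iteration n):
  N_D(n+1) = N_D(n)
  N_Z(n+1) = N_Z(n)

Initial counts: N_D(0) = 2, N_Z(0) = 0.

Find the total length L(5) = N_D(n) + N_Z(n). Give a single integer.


Step 0: N_D=2, N_Z=0, L=2
Step 1: N_D=2, N_Z=0, L=2
Step 2: N_D=2, N_Z=0, L=2
Step 3: N_D=2, N_Z=0, L=2
Step 4: N_D=2, N_Z=0, L=2
Step 5: N_D=2, N_Z=0, L=2

Answer: 2


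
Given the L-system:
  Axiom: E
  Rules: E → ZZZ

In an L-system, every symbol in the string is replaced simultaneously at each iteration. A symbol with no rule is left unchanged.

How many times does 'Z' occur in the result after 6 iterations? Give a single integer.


Answer: 3

Derivation:
Step 0: E  (0 'Z')
Step 1: ZZZ  (3 'Z')
Step 2: ZZZ  (3 'Z')
Step 3: ZZZ  (3 'Z')
Step 4: ZZZ  (3 'Z')
Step 5: ZZZ  (3 'Z')
Step 6: ZZZ  (3 'Z')


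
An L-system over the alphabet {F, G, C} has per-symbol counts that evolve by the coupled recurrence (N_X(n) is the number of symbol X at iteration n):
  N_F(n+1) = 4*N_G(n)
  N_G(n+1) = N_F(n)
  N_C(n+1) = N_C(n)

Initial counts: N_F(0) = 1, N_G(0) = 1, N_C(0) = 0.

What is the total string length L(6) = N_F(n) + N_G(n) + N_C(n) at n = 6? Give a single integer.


Answer: 128

Derivation:
Step 0: N_F=1, N_G=1, N_C=0, L=2
Step 1: N_F=4, N_G=1, N_C=0, L=5
Step 2: N_F=4, N_G=4, N_C=0, L=8
Step 3: N_F=16, N_G=4, N_C=0, L=20
Step 4: N_F=16, N_G=16, N_C=0, L=32
Step 5: N_F=64, N_G=16, N_C=0, L=80
Step 6: N_F=64, N_G=64, N_C=0, L=128


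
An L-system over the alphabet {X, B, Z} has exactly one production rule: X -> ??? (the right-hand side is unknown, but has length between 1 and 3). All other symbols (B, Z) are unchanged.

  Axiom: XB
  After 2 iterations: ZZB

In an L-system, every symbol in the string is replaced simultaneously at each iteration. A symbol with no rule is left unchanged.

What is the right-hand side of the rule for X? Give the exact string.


Answer: ZZ

Derivation:
Trying X -> ZZ:
  Step 0: XB
  Step 1: ZZB
  Step 2: ZZB
Matches the given result.


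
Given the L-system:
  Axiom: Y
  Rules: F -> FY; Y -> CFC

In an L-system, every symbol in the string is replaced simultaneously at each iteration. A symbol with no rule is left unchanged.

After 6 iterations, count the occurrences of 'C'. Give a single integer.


Step 0: Y  (0 'C')
Step 1: CFC  (2 'C')
Step 2: CFYC  (2 'C')
Step 3: CFYCFCC  (4 'C')
Step 4: CFYCFCCFYCC  (6 'C')
Step 5: CFYCFCCFYCCFYCFCCC  (10 'C')
Step 6: CFYCFCCFYCCFYCFCCCFYCFCCFYCCC  (16 'C')

Answer: 16


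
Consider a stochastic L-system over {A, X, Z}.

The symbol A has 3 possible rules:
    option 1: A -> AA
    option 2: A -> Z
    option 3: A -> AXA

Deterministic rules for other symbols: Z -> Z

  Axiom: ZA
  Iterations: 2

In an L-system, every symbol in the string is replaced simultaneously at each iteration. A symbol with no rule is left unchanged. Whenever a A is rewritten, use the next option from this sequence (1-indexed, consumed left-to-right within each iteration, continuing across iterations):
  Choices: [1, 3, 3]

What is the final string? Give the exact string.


Answer: ZAXAAXA

Derivation:
Step 0: ZA
Step 1: ZAA  (used choices [1])
Step 2: ZAXAAXA  (used choices [3, 3])


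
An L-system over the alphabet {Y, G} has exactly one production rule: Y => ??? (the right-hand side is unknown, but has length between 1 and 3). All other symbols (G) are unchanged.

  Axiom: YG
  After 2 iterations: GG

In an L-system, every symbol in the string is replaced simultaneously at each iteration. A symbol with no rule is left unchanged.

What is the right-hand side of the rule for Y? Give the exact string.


Trying Y => G:
  Step 0: YG
  Step 1: GG
  Step 2: GG
Matches the given result.

Answer: G


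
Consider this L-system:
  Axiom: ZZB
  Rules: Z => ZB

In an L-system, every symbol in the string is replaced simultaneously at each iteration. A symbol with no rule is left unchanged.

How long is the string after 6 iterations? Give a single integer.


Step 0: length = 3
Step 1: length = 5
Step 2: length = 7
Step 3: length = 9
Step 4: length = 11
Step 5: length = 13
Step 6: length = 15

Answer: 15


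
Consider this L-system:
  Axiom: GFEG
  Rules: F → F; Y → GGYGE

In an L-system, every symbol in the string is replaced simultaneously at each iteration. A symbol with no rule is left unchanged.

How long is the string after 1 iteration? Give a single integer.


Answer: 4

Derivation:
Step 0: length = 4
Step 1: length = 4


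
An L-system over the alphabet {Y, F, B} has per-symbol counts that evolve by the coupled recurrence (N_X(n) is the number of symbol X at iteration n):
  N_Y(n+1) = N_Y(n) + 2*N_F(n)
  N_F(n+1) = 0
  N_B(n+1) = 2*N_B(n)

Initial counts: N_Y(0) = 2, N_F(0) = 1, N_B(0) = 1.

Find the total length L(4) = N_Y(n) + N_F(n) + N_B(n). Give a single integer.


Answer: 20

Derivation:
Step 0: N_Y=2, N_F=1, N_B=1, L=4
Step 1: N_Y=4, N_F=0, N_B=2, L=6
Step 2: N_Y=4, N_F=0, N_B=4, L=8
Step 3: N_Y=4, N_F=0, N_B=8, L=12
Step 4: N_Y=4, N_F=0, N_B=16, L=20


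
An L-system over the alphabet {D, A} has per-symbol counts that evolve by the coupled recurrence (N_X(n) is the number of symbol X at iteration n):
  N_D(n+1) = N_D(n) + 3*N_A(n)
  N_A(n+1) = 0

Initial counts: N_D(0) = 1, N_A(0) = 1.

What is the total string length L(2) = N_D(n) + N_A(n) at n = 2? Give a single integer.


Answer: 4

Derivation:
Step 0: N_D=1, N_A=1, L=2
Step 1: N_D=4, N_A=0, L=4
Step 2: N_D=4, N_A=0, L=4


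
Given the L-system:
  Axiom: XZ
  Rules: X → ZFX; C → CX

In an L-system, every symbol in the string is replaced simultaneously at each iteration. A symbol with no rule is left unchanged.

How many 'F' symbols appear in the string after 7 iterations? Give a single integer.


Answer: 7

Derivation:
Step 0: XZ  (0 'F')
Step 1: ZFXZ  (1 'F')
Step 2: ZFZFXZ  (2 'F')
Step 3: ZFZFZFXZ  (3 'F')
Step 4: ZFZFZFZFXZ  (4 'F')
Step 5: ZFZFZFZFZFXZ  (5 'F')
Step 6: ZFZFZFZFZFZFXZ  (6 'F')
Step 7: ZFZFZFZFZFZFZFXZ  (7 'F')


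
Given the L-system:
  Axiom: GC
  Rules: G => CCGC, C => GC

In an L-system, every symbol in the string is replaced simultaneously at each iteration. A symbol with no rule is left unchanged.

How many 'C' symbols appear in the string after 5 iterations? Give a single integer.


Answer: 208

Derivation:
Step 0: GC  (1 'C')
Step 1: CCGCGC  (4 'C')
Step 2: GCGCCCGCGCCCGCGC  (10 'C')
Step 3: CCGCGCCCGCGCGCGCCCGCGCCCGCGCGCGCCCGCGCCCGCGC  (28 'C')
Step 4: GCGCCCGCGCCCGCGCGCGCCCGCGCCCGCGCCCGCGCCCGCGCGCGCCCGCGCCCGCGCGCGCCCGCGCCCGCGCCCGCGCCCGCGCGCGCCCGCGCCCGCGCGCGCCCGCGCCCGCGC  (76 'C')
Step 5: CCGCGCCCGCGCGCGCCCGCGCCCGCGCGCGCCCGCGCCCGCGCCCGCGCCCGCGCGCGCCCGCGCCCGCGCGCGCCCGCGCCCGCGCGCGCCCGCGCCCGCGCGCGCCCGCGCCCGCGCCCGCGCCCGCGCGCGCCCGCGCCCGCGCGCGCCCGCGCCCGCGCCCGCGCCCGCGCGCGCCCGCGCCCGCGCGCGCCCGCGCCCGCGCGCGCCCGCGCCCGCGCGCGCCCGCGCCCGCGCCCGCGCCCGCGCGCGCCCGCGCCCGCGCGCGCCCGCGCCCGCGCCCGCGCCCGCGCGCGCCCGCGCCCGCGCGCGCCCGCGCCCGCGC  (208 'C')


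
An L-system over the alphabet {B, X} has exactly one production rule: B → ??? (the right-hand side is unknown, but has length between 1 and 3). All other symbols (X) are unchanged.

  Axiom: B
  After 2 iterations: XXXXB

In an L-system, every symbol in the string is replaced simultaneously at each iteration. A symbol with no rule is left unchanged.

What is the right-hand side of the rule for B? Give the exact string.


Answer: XXB

Derivation:
Trying B → XXB:
  Step 0: B
  Step 1: XXB
  Step 2: XXXXB
Matches the given result.


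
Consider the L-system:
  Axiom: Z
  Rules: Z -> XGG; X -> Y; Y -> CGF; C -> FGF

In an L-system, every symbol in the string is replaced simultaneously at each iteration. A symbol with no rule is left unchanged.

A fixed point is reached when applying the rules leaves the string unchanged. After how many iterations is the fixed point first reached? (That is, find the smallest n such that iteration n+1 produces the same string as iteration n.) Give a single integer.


Step 0: Z
Step 1: XGG
Step 2: YGG
Step 3: CGFGG
Step 4: FGFGFGG
Step 5: FGFGFGG  (unchanged — fixed point at step 4)

Answer: 4


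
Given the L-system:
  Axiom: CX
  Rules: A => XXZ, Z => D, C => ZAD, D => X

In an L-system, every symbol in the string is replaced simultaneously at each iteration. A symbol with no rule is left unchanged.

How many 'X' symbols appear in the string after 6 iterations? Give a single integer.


Step 0: CX  (1 'X')
Step 1: ZADX  (1 'X')
Step 2: DXXZXX  (4 'X')
Step 3: XXXDXX  (5 'X')
Step 4: XXXXXX  (6 'X')
Step 5: XXXXXX  (6 'X')
Step 6: XXXXXX  (6 'X')

Answer: 6


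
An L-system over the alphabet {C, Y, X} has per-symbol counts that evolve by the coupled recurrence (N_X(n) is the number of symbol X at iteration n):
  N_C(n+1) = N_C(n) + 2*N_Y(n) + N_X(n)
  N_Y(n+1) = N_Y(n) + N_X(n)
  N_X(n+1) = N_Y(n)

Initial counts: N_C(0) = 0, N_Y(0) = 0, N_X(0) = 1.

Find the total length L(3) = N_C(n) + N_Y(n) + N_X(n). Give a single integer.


Step 0: N_C=0, N_Y=0, N_X=1, L=1
Step 1: N_C=1, N_Y=1, N_X=0, L=2
Step 2: N_C=3, N_Y=1, N_X=1, L=5
Step 3: N_C=6, N_Y=2, N_X=1, L=9

Answer: 9


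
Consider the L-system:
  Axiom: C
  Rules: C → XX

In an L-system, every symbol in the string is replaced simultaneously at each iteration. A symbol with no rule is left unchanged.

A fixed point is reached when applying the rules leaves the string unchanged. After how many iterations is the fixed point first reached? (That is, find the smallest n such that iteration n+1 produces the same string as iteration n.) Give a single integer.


Answer: 1

Derivation:
Step 0: C
Step 1: XX
Step 2: XX  (unchanged — fixed point at step 1)


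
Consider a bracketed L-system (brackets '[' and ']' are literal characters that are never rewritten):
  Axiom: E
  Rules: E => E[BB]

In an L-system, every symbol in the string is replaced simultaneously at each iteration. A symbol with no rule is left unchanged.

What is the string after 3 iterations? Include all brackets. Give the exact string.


Step 0: E
Step 1: E[BB]
Step 2: E[BB][BB]
Step 3: E[BB][BB][BB]

Answer: E[BB][BB][BB]


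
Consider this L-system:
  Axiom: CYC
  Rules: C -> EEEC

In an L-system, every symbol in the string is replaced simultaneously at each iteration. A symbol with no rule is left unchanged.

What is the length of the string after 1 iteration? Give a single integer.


Step 0: length = 3
Step 1: length = 9

Answer: 9


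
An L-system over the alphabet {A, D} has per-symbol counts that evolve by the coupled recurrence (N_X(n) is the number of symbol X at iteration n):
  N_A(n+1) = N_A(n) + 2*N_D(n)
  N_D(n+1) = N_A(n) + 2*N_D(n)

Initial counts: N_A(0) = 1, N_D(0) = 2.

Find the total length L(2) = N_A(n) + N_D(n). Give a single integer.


Answer: 30

Derivation:
Step 0: N_A=1, N_D=2, L=3
Step 1: N_A=5, N_D=5, L=10
Step 2: N_A=15, N_D=15, L=30


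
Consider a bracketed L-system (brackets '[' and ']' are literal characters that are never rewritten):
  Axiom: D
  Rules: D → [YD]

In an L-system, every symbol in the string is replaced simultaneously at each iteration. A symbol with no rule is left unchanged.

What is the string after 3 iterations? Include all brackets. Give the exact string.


Step 0: D
Step 1: [YD]
Step 2: [Y[YD]]
Step 3: [Y[Y[YD]]]

Answer: [Y[Y[YD]]]


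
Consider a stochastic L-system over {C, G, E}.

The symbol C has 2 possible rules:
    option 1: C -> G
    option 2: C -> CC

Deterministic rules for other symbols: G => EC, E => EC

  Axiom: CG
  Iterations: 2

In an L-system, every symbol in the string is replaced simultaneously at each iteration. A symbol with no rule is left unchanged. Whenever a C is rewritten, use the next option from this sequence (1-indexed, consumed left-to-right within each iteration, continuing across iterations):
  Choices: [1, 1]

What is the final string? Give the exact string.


Step 0: CG
Step 1: GEC  (used choices [1])
Step 2: ECECG  (used choices [1])

Answer: ECECG


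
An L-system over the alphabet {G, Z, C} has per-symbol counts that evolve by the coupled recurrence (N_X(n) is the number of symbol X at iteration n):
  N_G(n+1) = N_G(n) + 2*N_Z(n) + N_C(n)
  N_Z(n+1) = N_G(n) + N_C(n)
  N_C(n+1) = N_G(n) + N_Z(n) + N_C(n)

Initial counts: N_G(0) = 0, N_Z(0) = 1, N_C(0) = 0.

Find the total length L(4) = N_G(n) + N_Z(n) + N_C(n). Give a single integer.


Step 0: N_G=0, N_Z=1, N_C=0, L=1
Step 1: N_G=2, N_Z=0, N_C=1, L=3
Step 2: N_G=3, N_Z=3, N_C=3, L=9
Step 3: N_G=12, N_Z=6, N_C=9, L=27
Step 4: N_G=33, N_Z=21, N_C=27, L=81

Answer: 81


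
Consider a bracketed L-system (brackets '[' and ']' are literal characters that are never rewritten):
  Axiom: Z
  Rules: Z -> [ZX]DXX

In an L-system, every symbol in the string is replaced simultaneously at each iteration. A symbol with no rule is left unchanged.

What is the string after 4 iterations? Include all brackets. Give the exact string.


Answer: [[[[ZX]DXXX]DXXX]DXXX]DXX

Derivation:
Step 0: Z
Step 1: [ZX]DXX
Step 2: [[ZX]DXXX]DXX
Step 3: [[[ZX]DXXX]DXXX]DXX
Step 4: [[[[ZX]DXXX]DXXX]DXXX]DXX


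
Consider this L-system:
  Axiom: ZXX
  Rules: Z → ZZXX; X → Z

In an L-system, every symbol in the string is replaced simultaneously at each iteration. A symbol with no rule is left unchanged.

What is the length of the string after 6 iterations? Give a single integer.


Answer: 984

Derivation:
Step 0: length = 3
Step 1: length = 6
Step 2: length = 18
Step 3: length = 48
Step 4: length = 132
Step 5: length = 360
Step 6: length = 984


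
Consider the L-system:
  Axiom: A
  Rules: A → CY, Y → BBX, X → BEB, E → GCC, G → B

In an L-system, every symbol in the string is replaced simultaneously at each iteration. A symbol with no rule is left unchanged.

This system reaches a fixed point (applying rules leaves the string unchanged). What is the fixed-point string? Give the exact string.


Step 0: A
Step 1: CY
Step 2: CBBX
Step 3: CBBBEB
Step 4: CBBBGCCB
Step 5: CBBBBCCB
Step 6: CBBBBCCB  (unchanged — fixed point at step 5)

Answer: CBBBBCCB


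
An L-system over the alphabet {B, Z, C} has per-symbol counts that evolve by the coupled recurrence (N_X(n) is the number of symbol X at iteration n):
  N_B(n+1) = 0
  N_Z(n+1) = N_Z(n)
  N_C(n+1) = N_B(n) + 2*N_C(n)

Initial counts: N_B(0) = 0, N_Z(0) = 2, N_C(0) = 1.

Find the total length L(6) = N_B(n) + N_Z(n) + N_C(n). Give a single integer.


Answer: 66

Derivation:
Step 0: N_B=0, N_Z=2, N_C=1, L=3
Step 1: N_B=0, N_Z=2, N_C=2, L=4
Step 2: N_B=0, N_Z=2, N_C=4, L=6
Step 3: N_B=0, N_Z=2, N_C=8, L=10
Step 4: N_B=0, N_Z=2, N_C=16, L=18
Step 5: N_B=0, N_Z=2, N_C=32, L=34
Step 6: N_B=0, N_Z=2, N_C=64, L=66


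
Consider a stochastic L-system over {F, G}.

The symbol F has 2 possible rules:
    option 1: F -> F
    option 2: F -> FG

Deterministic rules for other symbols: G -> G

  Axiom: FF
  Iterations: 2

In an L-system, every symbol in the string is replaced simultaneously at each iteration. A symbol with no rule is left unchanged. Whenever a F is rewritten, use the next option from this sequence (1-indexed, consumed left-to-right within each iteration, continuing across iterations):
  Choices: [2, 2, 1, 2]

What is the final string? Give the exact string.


Answer: FGFGG

Derivation:
Step 0: FF
Step 1: FGFG  (used choices [2, 2])
Step 2: FGFGG  (used choices [1, 2])


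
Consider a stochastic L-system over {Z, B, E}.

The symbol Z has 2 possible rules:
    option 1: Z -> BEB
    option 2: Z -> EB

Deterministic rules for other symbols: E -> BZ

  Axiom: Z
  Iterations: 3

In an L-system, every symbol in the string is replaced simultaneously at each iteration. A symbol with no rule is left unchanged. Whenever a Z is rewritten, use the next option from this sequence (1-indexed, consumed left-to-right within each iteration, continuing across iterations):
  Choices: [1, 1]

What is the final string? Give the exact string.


Answer: BBBEBB

Derivation:
Step 0: Z
Step 1: BEB  (used choices [1])
Step 2: BBZB  (used choices [])
Step 3: BBBEBB  (used choices [1])


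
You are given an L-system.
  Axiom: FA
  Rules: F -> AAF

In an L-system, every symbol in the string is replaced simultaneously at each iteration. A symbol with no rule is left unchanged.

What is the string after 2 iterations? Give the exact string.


Answer: AAAAFA

Derivation:
Step 0: FA
Step 1: AAFA
Step 2: AAAAFA


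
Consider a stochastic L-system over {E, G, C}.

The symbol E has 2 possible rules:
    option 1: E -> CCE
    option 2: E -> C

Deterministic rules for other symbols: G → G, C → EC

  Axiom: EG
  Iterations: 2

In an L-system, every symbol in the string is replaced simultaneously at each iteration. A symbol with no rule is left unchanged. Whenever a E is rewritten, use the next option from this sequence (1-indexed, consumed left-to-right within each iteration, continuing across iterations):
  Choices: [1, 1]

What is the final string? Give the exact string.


Answer: ECECCCEG

Derivation:
Step 0: EG
Step 1: CCEG  (used choices [1])
Step 2: ECECCCEG  (used choices [1])


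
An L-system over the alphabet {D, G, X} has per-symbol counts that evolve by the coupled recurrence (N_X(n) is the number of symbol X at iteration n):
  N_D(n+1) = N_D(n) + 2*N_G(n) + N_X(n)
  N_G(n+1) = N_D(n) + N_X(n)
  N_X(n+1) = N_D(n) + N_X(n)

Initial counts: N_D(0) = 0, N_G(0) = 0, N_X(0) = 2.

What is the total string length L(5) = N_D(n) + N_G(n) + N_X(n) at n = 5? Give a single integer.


Step 0: N_D=0, N_G=0, N_X=2, L=2
Step 1: N_D=2, N_G=2, N_X=2, L=6
Step 2: N_D=8, N_G=4, N_X=4, L=16
Step 3: N_D=20, N_G=12, N_X=12, L=44
Step 4: N_D=56, N_G=32, N_X=32, L=120
Step 5: N_D=152, N_G=88, N_X=88, L=328

Answer: 328


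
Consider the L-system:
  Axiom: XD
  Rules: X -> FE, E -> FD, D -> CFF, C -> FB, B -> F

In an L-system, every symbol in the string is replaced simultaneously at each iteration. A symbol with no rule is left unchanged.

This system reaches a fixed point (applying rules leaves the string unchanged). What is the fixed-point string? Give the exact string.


Answer: FFFFFFFFFF

Derivation:
Step 0: XD
Step 1: FECFF
Step 2: FFDFBFF
Step 3: FFCFFFFFF
Step 4: FFFBFFFFFF
Step 5: FFFFFFFFFF
Step 6: FFFFFFFFFF  (unchanged — fixed point at step 5)


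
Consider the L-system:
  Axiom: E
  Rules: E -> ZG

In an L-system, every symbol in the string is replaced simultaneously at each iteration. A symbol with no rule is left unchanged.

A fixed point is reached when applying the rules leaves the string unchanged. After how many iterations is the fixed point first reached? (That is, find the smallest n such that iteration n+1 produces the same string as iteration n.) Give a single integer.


Step 0: E
Step 1: ZG
Step 2: ZG  (unchanged — fixed point at step 1)

Answer: 1


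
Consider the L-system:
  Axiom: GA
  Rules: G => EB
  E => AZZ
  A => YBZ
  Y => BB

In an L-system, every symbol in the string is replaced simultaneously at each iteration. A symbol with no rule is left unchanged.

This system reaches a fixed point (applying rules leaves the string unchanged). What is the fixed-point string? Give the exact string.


Answer: BBBZZZBBBBZ

Derivation:
Step 0: GA
Step 1: EBYBZ
Step 2: AZZBBBBZ
Step 3: YBZZZBBBBZ
Step 4: BBBZZZBBBBZ
Step 5: BBBZZZBBBBZ  (unchanged — fixed point at step 4)


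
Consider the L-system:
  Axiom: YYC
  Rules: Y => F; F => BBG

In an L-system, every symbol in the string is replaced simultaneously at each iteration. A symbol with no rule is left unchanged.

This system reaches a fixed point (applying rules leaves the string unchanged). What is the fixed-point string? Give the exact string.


Step 0: YYC
Step 1: FFC
Step 2: BBGBBGC
Step 3: BBGBBGC  (unchanged — fixed point at step 2)

Answer: BBGBBGC


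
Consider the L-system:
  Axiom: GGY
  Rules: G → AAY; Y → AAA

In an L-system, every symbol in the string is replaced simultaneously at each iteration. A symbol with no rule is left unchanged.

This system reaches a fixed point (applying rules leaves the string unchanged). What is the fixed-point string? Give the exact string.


Step 0: GGY
Step 1: AAYAAYAAA
Step 2: AAAAAAAAAAAAA
Step 3: AAAAAAAAAAAAA  (unchanged — fixed point at step 2)

Answer: AAAAAAAAAAAAA


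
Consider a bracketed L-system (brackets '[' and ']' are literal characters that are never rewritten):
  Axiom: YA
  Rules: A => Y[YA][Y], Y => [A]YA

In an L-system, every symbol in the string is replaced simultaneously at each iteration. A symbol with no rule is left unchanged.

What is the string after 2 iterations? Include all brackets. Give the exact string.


Answer: [Y[YA][Y]][A]YAY[YA][Y][A]YA[[A]YAY[YA][Y]][[A]YA]

Derivation:
Step 0: YA
Step 1: [A]YAY[YA][Y]
Step 2: [Y[YA][Y]][A]YAY[YA][Y][A]YA[[A]YAY[YA][Y]][[A]YA]


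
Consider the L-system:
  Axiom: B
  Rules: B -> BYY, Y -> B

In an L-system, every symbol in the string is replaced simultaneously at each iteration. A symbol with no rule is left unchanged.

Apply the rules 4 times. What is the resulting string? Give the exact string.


Step 0: B
Step 1: BYY
Step 2: BYYBB
Step 3: BYYBBBYYBYY
Step 4: BYYBBBYYBYYBYYBBBYYBB

Answer: BYYBBBYYBYYBYYBBBYYBB


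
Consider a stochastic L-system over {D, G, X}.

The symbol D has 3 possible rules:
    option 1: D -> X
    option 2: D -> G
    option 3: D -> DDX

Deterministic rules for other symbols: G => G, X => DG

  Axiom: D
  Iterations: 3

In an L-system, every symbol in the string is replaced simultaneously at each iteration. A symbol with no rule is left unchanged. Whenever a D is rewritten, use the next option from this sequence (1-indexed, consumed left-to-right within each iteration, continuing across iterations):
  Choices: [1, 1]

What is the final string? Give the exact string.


Step 0: D
Step 1: X  (used choices [1])
Step 2: DG  (used choices [])
Step 3: XG  (used choices [1])

Answer: XG


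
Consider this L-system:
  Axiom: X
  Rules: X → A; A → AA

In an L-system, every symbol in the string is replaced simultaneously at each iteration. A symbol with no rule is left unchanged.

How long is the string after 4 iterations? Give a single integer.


Answer: 8

Derivation:
Step 0: length = 1
Step 1: length = 1
Step 2: length = 2
Step 3: length = 4
Step 4: length = 8


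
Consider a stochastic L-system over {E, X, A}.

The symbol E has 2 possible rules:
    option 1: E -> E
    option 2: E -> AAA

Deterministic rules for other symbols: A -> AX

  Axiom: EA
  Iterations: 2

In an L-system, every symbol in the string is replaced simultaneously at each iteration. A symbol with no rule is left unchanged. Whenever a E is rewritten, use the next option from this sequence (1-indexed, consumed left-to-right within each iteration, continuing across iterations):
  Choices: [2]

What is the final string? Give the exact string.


Step 0: EA
Step 1: AAAAX  (used choices [2])
Step 2: AXAXAXAXX  (used choices [])

Answer: AXAXAXAXX
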